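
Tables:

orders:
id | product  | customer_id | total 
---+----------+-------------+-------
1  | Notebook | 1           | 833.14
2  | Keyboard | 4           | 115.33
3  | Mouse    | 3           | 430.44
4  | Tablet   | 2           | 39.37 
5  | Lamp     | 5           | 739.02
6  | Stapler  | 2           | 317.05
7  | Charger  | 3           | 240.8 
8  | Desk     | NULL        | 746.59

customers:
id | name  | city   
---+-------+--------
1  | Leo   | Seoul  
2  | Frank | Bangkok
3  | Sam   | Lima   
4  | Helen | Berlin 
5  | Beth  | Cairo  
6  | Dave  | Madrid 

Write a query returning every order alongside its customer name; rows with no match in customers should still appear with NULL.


LEFT JOIN keeps every row from orders (the left table); where customer_id has no match in customers, the customer columns become NULL. Walk through each order:
  - order 1 (Notebook): customer_id=1 -> matches Leo
  - order 2 (Keyboard): customer_id=4 -> matches Helen
  - order 3 (Mouse): customer_id=3 -> matches Sam
  - order 4 (Tablet): customer_id=2 -> matches Frank
  - order 5 (Lamp): customer_id=5 -> matches Beth
  - order 6 (Stapler): customer_id=2 -> matches Frank
  - order 7 (Charger): customer_id=3 -> matches Sam
  - order 8 (Desk): customer_id=NULL, no match -> kept with NULL
All 8 rows appear; 1 has NULL customer.

SQL:
SELECT a.product, b.name AS customer
FROM orders a
LEFT JOIN customers b ON a.customer_id = b.id

Result:
product  | customer
---------+---------
Notebook | Leo     
Keyboard | Helen   
Mouse    | Sam     
Tablet   | Frank   
Lamp     | Beth    
Stapler  | Frank   
Charger  | Sam     
Desk     | NULL    


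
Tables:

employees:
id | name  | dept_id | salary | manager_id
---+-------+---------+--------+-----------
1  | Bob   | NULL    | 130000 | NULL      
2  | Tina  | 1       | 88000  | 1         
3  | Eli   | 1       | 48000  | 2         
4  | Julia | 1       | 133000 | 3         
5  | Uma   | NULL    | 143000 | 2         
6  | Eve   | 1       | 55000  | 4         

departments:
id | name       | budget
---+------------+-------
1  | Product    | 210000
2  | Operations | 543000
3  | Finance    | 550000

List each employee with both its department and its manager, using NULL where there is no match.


Two LEFT JOINs from the same base table employees: one to departments via dept_id, one to employees itself via manager_id. Both are LEFT so every employee is preserved.
Match against departments:
  - employee 1 (Bob): dept_id=NULL, no match -> kept with NULL
  - employee 2 (Tina): dept_id=1 -> matches Product
  - employee 3 (Eli): dept_id=1 -> matches Product
  - employee 4 (Julia): dept_id=1 -> matches Product
  - employee 5 (Uma): dept_id=NULL, no match -> kept with NULL
  - employee 6 (Eve): dept_id=1 -> matches Product
Match against employees (self):
  - employee 1 (Bob): manager_id=NULL -> NULL
  - employee 2 (Tina): manager_id=1 -> Bob
  - employee 3 (Eli): manager_id=2 -> Tina
  - employee 4 (Julia): manager_id=3 -> Eli
  - employee 5 (Uma): manager_id=2 -> Tina
  - employee 6 (Eve): manager_id=4 -> Julia

SQL:
SELECT a.name, b.name AS department, c.name AS manager
FROM employees a
LEFT JOIN departments b ON a.dept_id = b.id
LEFT JOIN employees c ON a.manager_id = c.id

Result:
name  | department | manager
------+------------+--------
Bob   | NULL       | NULL   
Tina  | Product    | Bob    
Eli   | Product    | Tina   
Julia | Product    | Eli    
Uma   | NULL       | Tina   
Eve   | Product    | Julia  


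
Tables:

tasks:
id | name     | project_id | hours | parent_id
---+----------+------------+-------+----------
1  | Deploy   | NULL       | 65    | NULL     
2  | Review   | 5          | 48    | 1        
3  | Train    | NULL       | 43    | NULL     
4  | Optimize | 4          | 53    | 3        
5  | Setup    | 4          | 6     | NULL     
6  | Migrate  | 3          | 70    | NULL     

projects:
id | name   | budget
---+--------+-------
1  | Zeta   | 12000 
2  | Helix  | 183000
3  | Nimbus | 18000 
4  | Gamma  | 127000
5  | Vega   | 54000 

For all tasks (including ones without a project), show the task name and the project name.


LEFT JOIN keeps every row from tasks (the left table); where project_id has no match in projects, the project columns become NULL. Walk through each task:
  - task 1 (Deploy): project_id=NULL, no match -> kept with NULL
  - task 2 (Review): project_id=5 -> matches Vega
  - task 3 (Train): project_id=NULL, no match -> kept with NULL
  - task 4 (Optimize): project_id=4 -> matches Gamma
  - task 5 (Setup): project_id=4 -> matches Gamma
  - task 6 (Migrate): project_id=3 -> matches Nimbus
All 6 rows appear; 2 have NULL project.

SQL:
SELECT a.name, b.name AS project
FROM tasks a
LEFT JOIN projects b ON a.project_id = b.id

Result:
name     | project
---------+--------
Deploy   | NULL   
Review   | Vega   
Train    | NULL   
Optimize | Gamma  
Setup    | Gamma  
Migrate  | Nimbus 


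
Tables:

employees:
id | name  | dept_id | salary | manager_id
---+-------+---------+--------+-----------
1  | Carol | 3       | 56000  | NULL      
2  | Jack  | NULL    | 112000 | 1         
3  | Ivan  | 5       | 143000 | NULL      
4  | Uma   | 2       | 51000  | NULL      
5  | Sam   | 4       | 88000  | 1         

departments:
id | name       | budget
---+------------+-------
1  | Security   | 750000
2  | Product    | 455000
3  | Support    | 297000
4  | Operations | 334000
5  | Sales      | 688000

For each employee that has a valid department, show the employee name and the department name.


INNER JOIN keeps only employees rows whose dept_id matches an id in departments. Walk through each employee:
  - employee 1 (Carol): dept_id=3 -> matches Support
  - employee 2 (Jack): dept_id=NULL, no match -> dropped
  - employee 3 (Ivan): dept_id=5 -> matches Sales
  - employee 4 (Uma): dept_id=2 -> matches Product
  - employee 5 (Sam): dept_id=4 -> matches Operations
So 1 of 5 rows is dropped.

SQL:
SELECT a.name, b.name AS department
FROM employees a
INNER JOIN departments b ON a.dept_id = b.id

Result:
name  | department
------+-----------
Carol | Support   
Ivan  | Sales     
Uma   | Product   
Sam   | Operations


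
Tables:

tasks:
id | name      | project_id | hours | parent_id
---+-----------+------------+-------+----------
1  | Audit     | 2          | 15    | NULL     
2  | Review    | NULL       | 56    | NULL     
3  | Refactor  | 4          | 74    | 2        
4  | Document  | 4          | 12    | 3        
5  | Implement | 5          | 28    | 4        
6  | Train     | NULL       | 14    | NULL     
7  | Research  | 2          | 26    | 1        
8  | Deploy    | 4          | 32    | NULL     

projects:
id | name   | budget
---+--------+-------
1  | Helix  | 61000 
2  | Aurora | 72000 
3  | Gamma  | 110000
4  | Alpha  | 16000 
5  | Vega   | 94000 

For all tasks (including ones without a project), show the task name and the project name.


LEFT JOIN keeps every row from tasks (the left table); where project_id has no match in projects, the project columns become NULL. Walk through each task:
  - task 1 (Audit): project_id=2 -> matches Aurora
  - task 2 (Review): project_id=NULL, no match -> kept with NULL
  - task 3 (Refactor): project_id=4 -> matches Alpha
  - task 4 (Document): project_id=4 -> matches Alpha
  - task 5 (Implement): project_id=5 -> matches Vega
  - task 6 (Train): project_id=NULL, no match -> kept with NULL
  - task 7 (Research): project_id=2 -> matches Aurora
  - task 8 (Deploy): project_id=4 -> matches Alpha
All 8 rows appear; 2 have NULL project.

SQL:
SELECT a.name, b.name AS project
FROM tasks a
LEFT JOIN projects b ON a.project_id = b.id

Result:
name      | project
----------+--------
Audit     | Aurora 
Review    | NULL   
Refactor  | Alpha  
Document  | Alpha  
Implement | Vega   
Train     | NULL   
Research  | Aurora 
Deploy    | Alpha  


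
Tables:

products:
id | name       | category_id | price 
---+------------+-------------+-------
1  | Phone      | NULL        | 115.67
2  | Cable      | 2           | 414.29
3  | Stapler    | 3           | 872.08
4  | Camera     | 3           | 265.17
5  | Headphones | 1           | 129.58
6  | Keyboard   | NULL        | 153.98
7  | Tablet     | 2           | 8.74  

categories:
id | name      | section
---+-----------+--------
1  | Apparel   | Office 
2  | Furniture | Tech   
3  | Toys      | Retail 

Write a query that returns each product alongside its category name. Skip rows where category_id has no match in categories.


INNER JOIN keeps only products rows whose category_id matches an id in categories. Walk through each product:
  - product 1 (Phone): category_id=NULL, no match -> dropped
  - product 2 (Cable): category_id=2 -> matches Furniture
  - product 3 (Stapler): category_id=3 -> matches Toys
  - product 4 (Camera): category_id=3 -> matches Toys
  - product 5 (Headphones): category_id=1 -> matches Apparel
  - product 6 (Keyboard): category_id=NULL, no match -> dropped
  - product 7 (Tablet): category_id=2 -> matches Furniture
So 2 of 7 rows are dropped.

SQL:
SELECT a.name, b.name AS category
FROM products a
INNER JOIN categories b ON a.category_id = b.id

Result:
name       | category 
-----------+----------
Cable      | Furniture
Stapler    | Toys     
Camera     | Toys     
Headphones | Apparel  
Tablet     | Furniture


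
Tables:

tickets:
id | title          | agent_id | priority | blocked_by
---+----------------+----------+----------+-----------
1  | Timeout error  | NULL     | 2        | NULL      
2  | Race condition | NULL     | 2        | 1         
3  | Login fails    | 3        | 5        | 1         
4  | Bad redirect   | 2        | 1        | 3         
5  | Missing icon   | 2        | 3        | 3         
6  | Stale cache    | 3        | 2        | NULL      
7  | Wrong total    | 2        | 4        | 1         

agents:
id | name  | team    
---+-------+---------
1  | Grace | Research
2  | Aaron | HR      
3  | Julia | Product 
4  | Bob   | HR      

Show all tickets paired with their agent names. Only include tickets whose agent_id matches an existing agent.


INNER JOIN keeps only tickets rows whose agent_id matches an id in agents. Walk through each ticket:
  - ticket 1 (Timeout error): agent_id=NULL, no match -> dropped
  - ticket 2 (Race condition): agent_id=NULL, no match -> dropped
  - ticket 3 (Login fails): agent_id=3 -> matches Julia
  - ticket 4 (Bad redirect): agent_id=2 -> matches Aaron
  - ticket 5 (Missing icon): agent_id=2 -> matches Aaron
  - ticket 6 (Stale cache): agent_id=3 -> matches Julia
  - ticket 7 (Wrong total): agent_id=2 -> matches Aaron
So 2 of 7 rows are dropped.

SQL:
SELECT a.title, b.name AS agent
FROM tickets a
INNER JOIN agents b ON a.agent_id = b.id

Result:
title        | agent
-------------+------
Login fails  | Julia
Bad redirect | Aaron
Missing icon | Aaron
Stale cache  | Julia
Wrong total  | Aaron


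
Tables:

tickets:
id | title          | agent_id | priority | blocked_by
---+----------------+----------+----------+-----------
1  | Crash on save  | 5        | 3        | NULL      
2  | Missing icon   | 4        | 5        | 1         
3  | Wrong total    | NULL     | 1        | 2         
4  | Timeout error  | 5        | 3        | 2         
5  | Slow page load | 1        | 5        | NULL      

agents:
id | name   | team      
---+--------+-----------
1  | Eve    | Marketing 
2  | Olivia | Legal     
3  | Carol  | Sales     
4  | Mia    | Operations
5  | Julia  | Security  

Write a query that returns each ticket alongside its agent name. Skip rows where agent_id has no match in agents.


INNER JOIN keeps only tickets rows whose agent_id matches an id in agents. Walk through each ticket:
  - ticket 1 (Crash on save): agent_id=5 -> matches Julia
  - ticket 2 (Missing icon): agent_id=4 -> matches Mia
  - ticket 3 (Wrong total): agent_id=NULL, no match -> dropped
  - ticket 4 (Timeout error): agent_id=5 -> matches Julia
  - ticket 5 (Slow page load): agent_id=1 -> matches Eve
So 1 of 5 rows is dropped.

SQL:
SELECT a.title, b.name AS agent
FROM tickets a
INNER JOIN agents b ON a.agent_id = b.id

Result:
title          | agent
---------------+------
Crash on save  | Julia
Missing icon   | Mia  
Timeout error  | Julia
Slow page load | Eve  


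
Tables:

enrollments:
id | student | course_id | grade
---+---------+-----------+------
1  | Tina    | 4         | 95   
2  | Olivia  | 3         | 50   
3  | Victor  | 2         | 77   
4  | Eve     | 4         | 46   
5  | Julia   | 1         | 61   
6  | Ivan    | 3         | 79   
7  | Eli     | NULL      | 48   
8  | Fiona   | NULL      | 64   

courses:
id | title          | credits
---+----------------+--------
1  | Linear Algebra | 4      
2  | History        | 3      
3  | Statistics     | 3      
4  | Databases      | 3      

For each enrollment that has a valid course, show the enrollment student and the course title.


INNER JOIN keeps only enrollments rows whose course_id matches an id in courses. Walk through each enrollment:
  - enrollment 1 (Tina): course_id=4 -> matches Databases
  - enrollment 2 (Olivia): course_id=3 -> matches Statistics
  - enrollment 3 (Victor): course_id=2 -> matches History
  - enrollment 4 (Eve): course_id=4 -> matches Databases
  - enrollment 5 (Julia): course_id=1 -> matches Linear Algebra
  - enrollment 6 (Ivan): course_id=3 -> matches Statistics
  - enrollment 7 (Eli): course_id=NULL, no match -> dropped
  - enrollment 8 (Fiona): course_id=NULL, no match -> dropped
So 2 of 8 rows are dropped.

SQL:
SELECT a.student, b.title AS course
FROM enrollments a
INNER JOIN courses b ON a.course_id = b.id

Result:
student | course        
--------+---------------
Tina    | Databases     
Olivia  | Statistics    
Victor  | History       
Eve     | Databases     
Julia   | Linear Algebra
Ivan    | Statistics    


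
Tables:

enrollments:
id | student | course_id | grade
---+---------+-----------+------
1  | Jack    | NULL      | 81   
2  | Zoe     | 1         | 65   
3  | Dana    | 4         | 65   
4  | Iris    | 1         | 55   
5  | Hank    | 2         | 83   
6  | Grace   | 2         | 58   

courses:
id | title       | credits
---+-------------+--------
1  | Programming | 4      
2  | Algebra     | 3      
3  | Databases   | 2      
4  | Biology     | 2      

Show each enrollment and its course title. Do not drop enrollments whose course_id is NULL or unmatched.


LEFT JOIN keeps every row from enrollments (the left table); where course_id has no match in courses, the course columns become NULL. Walk through each enrollment:
  - enrollment 1 (Jack): course_id=NULL, no match -> kept with NULL
  - enrollment 2 (Zoe): course_id=1 -> matches Programming
  - enrollment 3 (Dana): course_id=4 -> matches Biology
  - enrollment 4 (Iris): course_id=1 -> matches Programming
  - enrollment 5 (Hank): course_id=2 -> matches Algebra
  - enrollment 6 (Grace): course_id=2 -> matches Algebra
All 6 rows appear; 1 has NULL course.

SQL:
SELECT a.student, b.title AS course
FROM enrollments a
LEFT JOIN courses b ON a.course_id = b.id

Result:
student | course     
--------+------------
Jack    | NULL       
Zoe     | Programming
Dana    | Biology    
Iris    | Programming
Hank    | Algebra    
Grace   | Algebra    


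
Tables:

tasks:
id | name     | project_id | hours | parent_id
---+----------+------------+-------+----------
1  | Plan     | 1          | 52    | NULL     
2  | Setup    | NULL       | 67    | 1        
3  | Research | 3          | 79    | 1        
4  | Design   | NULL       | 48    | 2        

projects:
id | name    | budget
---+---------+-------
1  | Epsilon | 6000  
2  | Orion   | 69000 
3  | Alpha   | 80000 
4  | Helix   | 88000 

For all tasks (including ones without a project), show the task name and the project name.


LEFT JOIN keeps every row from tasks (the left table); where project_id has no match in projects, the project columns become NULL. Walk through each task:
  - task 1 (Plan): project_id=1 -> matches Epsilon
  - task 2 (Setup): project_id=NULL, no match -> kept with NULL
  - task 3 (Research): project_id=3 -> matches Alpha
  - task 4 (Design): project_id=NULL, no match -> kept with NULL
All 4 rows appear; 2 have NULL project.

SQL:
SELECT a.name, b.name AS project
FROM tasks a
LEFT JOIN projects b ON a.project_id = b.id

Result:
name     | project
---------+--------
Plan     | Epsilon
Setup    | NULL   
Research | Alpha  
Design   | NULL   


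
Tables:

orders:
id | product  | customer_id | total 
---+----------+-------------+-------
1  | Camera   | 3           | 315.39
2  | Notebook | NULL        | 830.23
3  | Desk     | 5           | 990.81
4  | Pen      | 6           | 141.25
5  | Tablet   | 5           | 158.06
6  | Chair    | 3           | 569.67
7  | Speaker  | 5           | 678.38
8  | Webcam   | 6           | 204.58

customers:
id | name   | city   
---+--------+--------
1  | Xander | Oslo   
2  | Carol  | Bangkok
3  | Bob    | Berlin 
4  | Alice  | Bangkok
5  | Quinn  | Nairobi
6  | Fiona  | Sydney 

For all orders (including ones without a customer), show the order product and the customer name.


LEFT JOIN keeps every row from orders (the left table); where customer_id has no match in customers, the customer columns become NULL. Walk through each order:
  - order 1 (Camera): customer_id=3 -> matches Bob
  - order 2 (Notebook): customer_id=NULL, no match -> kept with NULL
  - order 3 (Desk): customer_id=5 -> matches Quinn
  - order 4 (Pen): customer_id=6 -> matches Fiona
  - order 5 (Tablet): customer_id=5 -> matches Quinn
  - order 6 (Chair): customer_id=3 -> matches Bob
  - order 7 (Speaker): customer_id=5 -> matches Quinn
  - order 8 (Webcam): customer_id=6 -> matches Fiona
All 8 rows appear; 1 has NULL customer.

SQL:
SELECT a.product, b.name AS customer
FROM orders a
LEFT JOIN customers b ON a.customer_id = b.id

Result:
product  | customer
---------+---------
Camera   | Bob     
Notebook | NULL    
Desk     | Quinn   
Pen      | Fiona   
Tablet   | Quinn   
Chair    | Bob     
Speaker  | Quinn   
Webcam   | Fiona   


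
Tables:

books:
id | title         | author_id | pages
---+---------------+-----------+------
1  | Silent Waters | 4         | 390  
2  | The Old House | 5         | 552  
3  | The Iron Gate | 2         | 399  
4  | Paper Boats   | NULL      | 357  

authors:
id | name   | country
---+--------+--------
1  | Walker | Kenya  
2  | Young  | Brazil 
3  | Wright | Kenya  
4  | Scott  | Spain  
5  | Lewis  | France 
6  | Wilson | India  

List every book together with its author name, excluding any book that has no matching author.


INNER JOIN keeps only books rows whose author_id matches an id in authors. Walk through each book:
  - book 1 (Silent Waters): author_id=4 -> matches Scott
  - book 2 (The Old House): author_id=5 -> matches Lewis
  - book 3 (The Iron Gate): author_id=2 -> matches Young
  - book 4 (Paper Boats): author_id=NULL, no match -> dropped
So 1 of 4 rows is dropped.

SQL:
SELECT a.title, b.name AS author
FROM books a
INNER JOIN authors b ON a.author_id = b.id

Result:
title         | author
--------------+-------
Silent Waters | Scott 
The Old House | Lewis 
The Iron Gate | Young 


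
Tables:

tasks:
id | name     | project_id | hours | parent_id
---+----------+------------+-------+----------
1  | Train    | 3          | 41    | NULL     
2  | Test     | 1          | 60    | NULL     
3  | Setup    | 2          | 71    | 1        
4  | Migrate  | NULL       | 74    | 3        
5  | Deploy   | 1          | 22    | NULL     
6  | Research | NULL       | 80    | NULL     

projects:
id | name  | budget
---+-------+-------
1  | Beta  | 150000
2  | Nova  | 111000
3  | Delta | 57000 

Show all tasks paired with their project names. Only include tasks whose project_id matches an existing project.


INNER JOIN keeps only tasks rows whose project_id matches an id in projects. Walk through each task:
  - task 1 (Train): project_id=3 -> matches Delta
  - task 2 (Test): project_id=1 -> matches Beta
  - task 3 (Setup): project_id=2 -> matches Nova
  - task 4 (Migrate): project_id=NULL, no match -> dropped
  - task 5 (Deploy): project_id=1 -> matches Beta
  - task 6 (Research): project_id=NULL, no match -> dropped
So 2 of 6 rows are dropped.

SQL:
SELECT a.name, b.name AS project
FROM tasks a
INNER JOIN projects b ON a.project_id = b.id

Result:
name   | project
-------+--------
Train  | Delta  
Test   | Beta   
Setup  | Nova   
Deploy | Beta   


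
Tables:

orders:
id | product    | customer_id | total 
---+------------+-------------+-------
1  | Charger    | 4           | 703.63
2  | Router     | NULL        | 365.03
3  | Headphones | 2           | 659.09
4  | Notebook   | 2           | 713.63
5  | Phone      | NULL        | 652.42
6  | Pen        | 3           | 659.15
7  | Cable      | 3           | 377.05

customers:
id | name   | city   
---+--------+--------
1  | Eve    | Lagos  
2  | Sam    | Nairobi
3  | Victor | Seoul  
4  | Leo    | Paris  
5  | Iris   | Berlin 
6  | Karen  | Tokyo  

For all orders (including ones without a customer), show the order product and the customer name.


LEFT JOIN keeps every row from orders (the left table); where customer_id has no match in customers, the customer columns become NULL. Walk through each order:
  - order 1 (Charger): customer_id=4 -> matches Leo
  - order 2 (Router): customer_id=NULL, no match -> kept with NULL
  - order 3 (Headphones): customer_id=2 -> matches Sam
  - order 4 (Notebook): customer_id=2 -> matches Sam
  - order 5 (Phone): customer_id=NULL, no match -> kept with NULL
  - order 6 (Pen): customer_id=3 -> matches Victor
  - order 7 (Cable): customer_id=3 -> matches Victor
All 7 rows appear; 2 have NULL customer.

SQL:
SELECT a.product, b.name AS customer
FROM orders a
LEFT JOIN customers b ON a.customer_id = b.id

Result:
product    | customer
-----------+---------
Charger    | Leo     
Router     | NULL    
Headphones | Sam     
Notebook   | Sam     
Phone      | NULL    
Pen        | Victor  
Cable      | Victor  


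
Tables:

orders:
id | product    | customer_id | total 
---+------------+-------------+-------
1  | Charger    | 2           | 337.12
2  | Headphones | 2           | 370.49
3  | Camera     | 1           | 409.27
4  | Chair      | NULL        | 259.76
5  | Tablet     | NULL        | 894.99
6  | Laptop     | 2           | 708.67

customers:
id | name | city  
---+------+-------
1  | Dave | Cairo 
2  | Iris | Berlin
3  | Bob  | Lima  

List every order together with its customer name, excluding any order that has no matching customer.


INNER JOIN keeps only orders rows whose customer_id matches an id in customers. Walk through each order:
  - order 1 (Charger): customer_id=2 -> matches Iris
  - order 2 (Headphones): customer_id=2 -> matches Iris
  - order 3 (Camera): customer_id=1 -> matches Dave
  - order 4 (Chair): customer_id=NULL, no match -> dropped
  - order 5 (Tablet): customer_id=NULL, no match -> dropped
  - order 6 (Laptop): customer_id=2 -> matches Iris
So 2 of 6 rows are dropped.

SQL:
SELECT a.product, b.name AS customer
FROM orders a
INNER JOIN customers b ON a.customer_id = b.id

Result:
product    | customer
-----------+---------
Charger    | Iris    
Headphones | Iris    
Camera     | Dave    
Laptop     | Iris    


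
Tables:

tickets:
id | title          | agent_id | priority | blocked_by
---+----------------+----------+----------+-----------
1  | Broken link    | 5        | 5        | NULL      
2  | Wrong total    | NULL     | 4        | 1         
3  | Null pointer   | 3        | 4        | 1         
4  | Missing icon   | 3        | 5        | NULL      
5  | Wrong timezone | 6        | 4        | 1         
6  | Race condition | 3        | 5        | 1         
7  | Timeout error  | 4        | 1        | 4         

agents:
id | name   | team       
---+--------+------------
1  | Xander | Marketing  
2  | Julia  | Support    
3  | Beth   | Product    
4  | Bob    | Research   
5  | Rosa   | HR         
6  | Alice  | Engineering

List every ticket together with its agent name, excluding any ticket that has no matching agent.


INNER JOIN keeps only tickets rows whose agent_id matches an id in agents. Walk through each ticket:
  - ticket 1 (Broken link): agent_id=5 -> matches Rosa
  - ticket 2 (Wrong total): agent_id=NULL, no match -> dropped
  - ticket 3 (Null pointer): agent_id=3 -> matches Beth
  - ticket 4 (Missing icon): agent_id=3 -> matches Beth
  - ticket 5 (Wrong timezone): agent_id=6 -> matches Alice
  - ticket 6 (Race condition): agent_id=3 -> matches Beth
  - ticket 7 (Timeout error): agent_id=4 -> matches Bob
So 1 of 7 rows is dropped.

SQL:
SELECT a.title, b.name AS agent
FROM tickets a
INNER JOIN agents b ON a.agent_id = b.id

Result:
title          | agent
---------------+------
Broken link    | Rosa 
Null pointer   | Beth 
Missing icon   | Beth 
Wrong timezone | Alice
Race condition | Beth 
Timeout error  | Bob  


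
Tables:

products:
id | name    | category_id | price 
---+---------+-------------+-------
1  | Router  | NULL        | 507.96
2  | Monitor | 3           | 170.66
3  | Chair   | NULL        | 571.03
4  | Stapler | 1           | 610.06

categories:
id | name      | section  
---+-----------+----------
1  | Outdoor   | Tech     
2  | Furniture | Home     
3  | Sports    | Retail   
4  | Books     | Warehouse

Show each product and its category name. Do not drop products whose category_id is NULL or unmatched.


LEFT JOIN keeps every row from products (the left table); where category_id has no match in categories, the category columns become NULL. Walk through each product:
  - product 1 (Router): category_id=NULL, no match -> kept with NULL
  - product 2 (Monitor): category_id=3 -> matches Sports
  - product 3 (Chair): category_id=NULL, no match -> kept with NULL
  - product 4 (Stapler): category_id=1 -> matches Outdoor
All 4 rows appear; 2 have NULL category.

SQL:
SELECT a.name, b.name AS category
FROM products a
LEFT JOIN categories b ON a.category_id = b.id

Result:
name    | category
--------+---------
Router  | NULL    
Monitor | Sports  
Chair   | NULL    
Stapler | Outdoor 


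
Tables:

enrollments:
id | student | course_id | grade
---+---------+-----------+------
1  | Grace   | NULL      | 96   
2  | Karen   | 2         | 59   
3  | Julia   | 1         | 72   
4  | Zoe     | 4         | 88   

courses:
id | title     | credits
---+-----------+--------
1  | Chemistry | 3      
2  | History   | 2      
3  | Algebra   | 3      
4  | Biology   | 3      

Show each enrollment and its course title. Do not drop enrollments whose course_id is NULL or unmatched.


LEFT JOIN keeps every row from enrollments (the left table); where course_id has no match in courses, the course columns become NULL. Walk through each enrollment:
  - enrollment 1 (Grace): course_id=NULL, no match -> kept with NULL
  - enrollment 2 (Karen): course_id=2 -> matches History
  - enrollment 3 (Julia): course_id=1 -> matches Chemistry
  - enrollment 4 (Zoe): course_id=4 -> matches Biology
All 4 rows appear; 1 has NULL course.

SQL:
SELECT a.student, b.title AS course
FROM enrollments a
LEFT JOIN courses b ON a.course_id = b.id

Result:
student | course   
--------+----------
Grace   | NULL     
Karen   | History  
Julia   | Chemistry
Zoe     | Biology  


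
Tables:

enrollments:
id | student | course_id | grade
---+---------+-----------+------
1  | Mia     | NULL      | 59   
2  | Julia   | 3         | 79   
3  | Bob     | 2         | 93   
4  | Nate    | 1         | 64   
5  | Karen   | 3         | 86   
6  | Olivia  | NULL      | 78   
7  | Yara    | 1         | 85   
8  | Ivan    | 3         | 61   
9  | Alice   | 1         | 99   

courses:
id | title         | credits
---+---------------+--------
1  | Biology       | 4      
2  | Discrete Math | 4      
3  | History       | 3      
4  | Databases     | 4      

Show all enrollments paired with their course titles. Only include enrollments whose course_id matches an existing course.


INNER JOIN keeps only enrollments rows whose course_id matches an id in courses. Walk through each enrollment:
  - enrollment 1 (Mia): course_id=NULL, no match -> dropped
  - enrollment 2 (Julia): course_id=3 -> matches History
  - enrollment 3 (Bob): course_id=2 -> matches Discrete Math
  - enrollment 4 (Nate): course_id=1 -> matches Biology
  - enrollment 5 (Karen): course_id=3 -> matches History
  - enrollment 6 (Olivia): course_id=NULL, no match -> dropped
  - enrollment 7 (Yara): course_id=1 -> matches Biology
  - enrollment 8 (Ivan): course_id=3 -> matches History
  - enrollment 9 (Alice): course_id=1 -> matches Biology
So 2 of 9 rows are dropped.

SQL:
SELECT a.student, b.title AS course
FROM enrollments a
INNER JOIN courses b ON a.course_id = b.id

Result:
student | course       
--------+--------------
Julia   | History      
Bob     | Discrete Math
Nate    | Biology      
Karen   | History      
Yara    | Biology      
Ivan    | History      
Alice   | Biology      


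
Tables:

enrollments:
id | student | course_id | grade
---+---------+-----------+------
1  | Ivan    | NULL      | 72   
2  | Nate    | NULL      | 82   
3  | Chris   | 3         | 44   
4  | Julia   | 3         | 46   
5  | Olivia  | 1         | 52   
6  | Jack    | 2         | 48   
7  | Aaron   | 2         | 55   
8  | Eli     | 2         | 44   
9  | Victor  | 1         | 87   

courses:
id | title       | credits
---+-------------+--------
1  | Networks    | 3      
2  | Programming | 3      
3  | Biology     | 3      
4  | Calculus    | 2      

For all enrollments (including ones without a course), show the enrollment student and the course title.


LEFT JOIN keeps every row from enrollments (the left table); where course_id has no match in courses, the course columns become NULL. Walk through each enrollment:
  - enrollment 1 (Ivan): course_id=NULL, no match -> kept with NULL
  - enrollment 2 (Nate): course_id=NULL, no match -> kept with NULL
  - enrollment 3 (Chris): course_id=3 -> matches Biology
  - enrollment 4 (Julia): course_id=3 -> matches Biology
  - enrollment 5 (Olivia): course_id=1 -> matches Networks
  - enrollment 6 (Jack): course_id=2 -> matches Programming
  - enrollment 7 (Aaron): course_id=2 -> matches Programming
  - enrollment 8 (Eli): course_id=2 -> matches Programming
  - enrollment 9 (Victor): course_id=1 -> matches Networks
All 9 rows appear; 2 have NULL course.

SQL:
SELECT a.student, b.title AS course
FROM enrollments a
LEFT JOIN courses b ON a.course_id = b.id

Result:
student | course     
--------+------------
Ivan    | NULL       
Nate    | NULL       
Chris   | Biology    
Julia   | Biology    
Olivia  | Networks   
Jack    | Programming
Aaron   | Programming
Eli     | Programming
Victor  | Networks   


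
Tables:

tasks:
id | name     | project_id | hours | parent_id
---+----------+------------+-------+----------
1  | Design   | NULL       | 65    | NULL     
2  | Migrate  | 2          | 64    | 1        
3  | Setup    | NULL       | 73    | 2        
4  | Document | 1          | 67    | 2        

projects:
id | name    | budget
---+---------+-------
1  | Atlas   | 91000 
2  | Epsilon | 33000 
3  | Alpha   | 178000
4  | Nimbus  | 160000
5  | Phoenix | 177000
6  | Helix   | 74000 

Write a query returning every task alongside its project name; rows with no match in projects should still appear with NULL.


LEFT JOIN keeps every row from tasks (the left table); where project_id has no match in projects, the project columns become NULL. Walk through each task:
  - task 1 (Design): project_id=NULL, no match -> kept with NULL
  - task 2 (Migrate): project_id=2 -> matches Epsilon
  - task 3 (Setup): project_id=NULL, no match -> kept with NULL
  - task 4 (Document): project_id=1 -> matches Atlas
All 4 rows appear; 2 have NULL project.

SQL:
SELECT a.name, b.name AS project
FROM tasks a
LEFT JOIN projects b ON a.project_id = b.id

Result:
name     | project
---------+--------
Design   | NULL   
Migrate  | Epsilon
Setup    | NULL   
Document | Atlas  


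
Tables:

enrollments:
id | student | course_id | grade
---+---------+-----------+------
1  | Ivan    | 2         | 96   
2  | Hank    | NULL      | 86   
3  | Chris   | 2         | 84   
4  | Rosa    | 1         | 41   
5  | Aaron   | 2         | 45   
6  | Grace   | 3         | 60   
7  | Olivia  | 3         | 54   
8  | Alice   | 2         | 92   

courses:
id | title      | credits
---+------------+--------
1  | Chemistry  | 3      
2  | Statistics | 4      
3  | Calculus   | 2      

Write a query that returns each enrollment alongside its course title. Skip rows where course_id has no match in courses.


INNER JOIN keeps only enrollments rows whose course_id matches an id in courses. Walk through each enrollment:
  - enrollment 1 (Ivan): course_id=2 -> matches Statistics
  - enrollment 2 (Hank): course_id=NULL, no match -> dropped
  - enrollment 3 (Chris): course_id=2 -> matches Statistics
  - enrollment 4 (Rosa): course_id=1 -> matches Chemistry
  - enrollment 5 (Aaron): course_id=2 -> matches Statistics
  - enrollment 6 (Grace): course_id=3 -> matches Calculus
  - enrollment 7 (Olivia): course_id=3 -> matches Calculus
  - enrollment 8 (Alice): course_id=2 -> matches Statistics
So 1 of 8 rows is dropped.

SQL:
SELECT a.student, b.title AS course
FROM enrollments a
INNER JOIN courses b ON a.course_id = b.id

Result:
student | course    
--------+-----------
Ivan    | Statistics
Chris   | Statistics
Rosa    | Chemistry 
Aaron   | Statistics
Grace   | Calculus  
Olivia  | Calculus  
Alice   | Statistics


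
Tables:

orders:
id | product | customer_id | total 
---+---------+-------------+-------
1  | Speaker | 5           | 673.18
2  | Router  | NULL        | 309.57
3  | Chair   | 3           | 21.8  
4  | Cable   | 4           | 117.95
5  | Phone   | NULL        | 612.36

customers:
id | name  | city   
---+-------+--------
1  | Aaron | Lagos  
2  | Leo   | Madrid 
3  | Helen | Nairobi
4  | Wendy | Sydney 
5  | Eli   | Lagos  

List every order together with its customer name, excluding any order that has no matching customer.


INNER JOIN keeps only orders rows whose customer_id matches an id in customers. Walk through each order:
  - order 1 (Speaker): customer_id=5 -> matches Eli
  - order 2 (Router): customer_id=NULL, no match -> dropped
  - order 3 (Chair): customer_id=3 -> matches Helen
  - order 4 (Cable): customer_id=4 -> matches Wendy
  - order 5 (Phone): customer_id=NULL, no match -> dropped
So 2 of 5 rows are dropped.

SQL:
SELECT a.product, b.name AS customer
FROM orders a
INNER JOIN customers b ON a.customer_id = b.id

Result:
product | customer
--------+---------
Speaker | Eli     
Chair   | Helen   
Cable   | Wendy   


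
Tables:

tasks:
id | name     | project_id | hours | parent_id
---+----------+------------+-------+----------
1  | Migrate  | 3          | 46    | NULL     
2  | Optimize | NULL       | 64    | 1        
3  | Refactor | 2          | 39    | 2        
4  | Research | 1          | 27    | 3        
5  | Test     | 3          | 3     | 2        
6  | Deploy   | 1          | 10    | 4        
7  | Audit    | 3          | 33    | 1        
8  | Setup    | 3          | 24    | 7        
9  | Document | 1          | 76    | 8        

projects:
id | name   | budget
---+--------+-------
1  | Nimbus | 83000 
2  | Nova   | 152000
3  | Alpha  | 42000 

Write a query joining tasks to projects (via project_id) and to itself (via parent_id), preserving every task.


Two LEFT JOINs from the same base table tasks: one to projects via project_id, one to tasks itself via parent_id. Both are LEFT so every task is preserved.
Match against projects:
  - task 1 (Migrate): project_id=3 -> matches Alpha
  - task 2 (Optimize): project_id=NULL, no match -> kept with NULL
  - task 3 (Refactor): project_id=2 -> matches Nova
  - task 4 (Research): project_id=1 -> matches Nimbus
  - task 5 (Test): project_id=3 -> matches Alpha
  - task 6 (Deploy): project_id=1 -> matches Nimbus
  - task 7 (Audit): project_id=3 -> matches Alpha
  - task 8 (Setup): project_id=3 -> matches Alpha
  - task 9 (Document): project_id=1 -> matches Nimbus
Match against tasks (self):
  - task 1 (Migrate): parent_id=NULL -> NULL
  - task 2 (Optimize): parent_id=1 -> Migrate
  - task 3 (Refactor): parent_id=2 -> Optimize
  - task 4 (Research): parent_id=3 -> Refactor
  - task 5 (Test): parent_id=2 -> Optimize
  - task 6 (Deploy): parent_id=4 -> Research
  - task 7 (Audit): parent_id=1 -> Migrate
  - task 8 (Setup): parent_id=7 -> Audit
  - task 9 (Document): parent_id=8 -> Setup

SQL:
SELECT a.name, b.name AS project, c.name AS parent
FROM tasks a
LEFT JOIN projects b ON a.project_id = b.id
LEFT JOIN tasks c ON a.parent_id = c.id

Result:
name     | project | parent  
---------+---------+---------
Migrate  | Alpha   | NULL    
Optimize | NULL    | Migrate 
Refactor | Nova    | Optimize
Research | Nimbus  | Refactor
Test     | Alpha   | Optimize
Deploy   | Nimbus  | Research
Audit    | Alpha   | Migrate 
Setup    | Alpha   | Audit   
Document | Nimbus  | Setup   


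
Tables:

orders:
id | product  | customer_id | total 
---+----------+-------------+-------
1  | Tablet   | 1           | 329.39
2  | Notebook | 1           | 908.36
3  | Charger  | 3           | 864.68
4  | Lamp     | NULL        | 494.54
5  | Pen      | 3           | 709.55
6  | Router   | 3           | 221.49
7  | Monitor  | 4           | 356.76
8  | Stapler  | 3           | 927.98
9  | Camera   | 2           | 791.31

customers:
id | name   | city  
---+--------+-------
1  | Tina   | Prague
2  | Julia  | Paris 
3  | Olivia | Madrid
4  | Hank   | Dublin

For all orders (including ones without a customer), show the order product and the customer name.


LEFT JOIN keeps every row from orders (the left table); where customer_id has no match in customers, the customer columns become NULL. Walk through each order:
  - order 1 (Tablet): customer_id=1 -> matches Tina
  - order 2 (Notebook): customer_id=1 -> matches Tina
  - order 3 (Charger): customer_id=3 -> matches Olivia
  - order 4 (Lamp): customer_id=NULL, no match -> kept with NULL
  - order 5 (Pen): customer_id=3 -> matches Olivia
  - order 6 (Router): customer_id=3 -> matches Olivia
  - order 7 (Monitor): customer_id=4 -> matches Hank
  - order 8 (Stapler): customer_id=3 -> matches Olivia
  - order 9 (Camera): customer_id=2 -> matches Julia
All 9 rows appear; 1 has NULL customer.

SQL:
SELECT a.product, b.name AS customer
FROM orders a
LEFT JOIN customers b ON a.customer_id = b.id

Result:
product  | customer
---------+---------
Tablet   | Tina    
Notebook | Tina    
Charger  | Olivia  
Lamp     | NULL    
Pen      | Olivia  
Router   | Olivia  
Monitor  | Hank    
Stapler  | Olivia  
Camera   | Julia   


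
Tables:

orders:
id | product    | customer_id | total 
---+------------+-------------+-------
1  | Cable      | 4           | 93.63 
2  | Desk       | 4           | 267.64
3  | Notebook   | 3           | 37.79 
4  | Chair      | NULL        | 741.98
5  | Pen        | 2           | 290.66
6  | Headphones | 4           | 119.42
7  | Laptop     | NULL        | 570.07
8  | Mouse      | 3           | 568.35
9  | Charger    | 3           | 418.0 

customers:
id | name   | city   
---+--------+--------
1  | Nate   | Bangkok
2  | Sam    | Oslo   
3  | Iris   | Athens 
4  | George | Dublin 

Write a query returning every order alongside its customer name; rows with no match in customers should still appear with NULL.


LEFT JOIN keeps every row from orders (the left table); where customer_id has no match in customers, the customer columns become NULL. Walk through each order:
  - order 1 (Cable): customer_id=4 -> matches George
  - order 2 (Desk): customer_id=4 -> matches George
  - order 3 (Notebook): customer_id=3 -> matches Iris
  - order 4 (Chair): customer_id=NULL, no match -> kept with NULL
  - order 5 (Pen): customer_id=2 -> matches Sam
  - order 6 (Headphones): customer_id=4 -> matches George
  - order 7 (Laptop): customer_id=NULL, no match -> kept with NULL
  - order 8 (Mouse): customer_id=3 -> matches Iris
  - order 9 (Charger): customer_id=3 -> matches Iris
All 9 rows appear; 2 have NULL customer.

SQL:
SELECT a.product, b.name AS customer
FROM orders a
LEFT JOIN customers b ON a.customer_id = b.id

Result:
product    | customer
-----------+---------
Cable      | George  
Desk       | George  
Notebook   | Iris    
Chair      | NULL    
Pen        | Sam     
Headphones | George  
Laptop     | NULL    
Mouse      | Iris    
Charger    | Iris    


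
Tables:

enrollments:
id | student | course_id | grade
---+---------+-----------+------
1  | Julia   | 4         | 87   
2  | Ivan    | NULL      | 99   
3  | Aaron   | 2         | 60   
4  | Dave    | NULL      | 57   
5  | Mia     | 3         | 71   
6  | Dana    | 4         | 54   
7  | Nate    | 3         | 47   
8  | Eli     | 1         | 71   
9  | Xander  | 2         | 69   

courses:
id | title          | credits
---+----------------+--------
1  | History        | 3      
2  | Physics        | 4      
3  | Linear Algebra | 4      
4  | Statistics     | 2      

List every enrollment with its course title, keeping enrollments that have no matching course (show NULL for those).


LEFT JOIN keeps every row from enrollments (the left table); where course_id has no match in courses, the course columns become NULL. Walk through each enrollment:
  - enrollment 1 (Julia): course_id=4 -> matches Statistics
  - enrollment 2 (Ivan): course_id=NULL, no match -> kept with NULL
  - enrollment 3 (Aaron): course_id=2 -> matches Physics
  - enrollment 4 (Dave): course_id=NULL, no match -> kept with NULL
  - enrollment 5 (Mia): course_id=3 -> matches Linear Algebra
  - enrollment 6 (Dana): course_id=4 -> matches Statistics
  - enrollment 7 (Nate): course_id=3 -> matches Linear Algebra
  - enrollment 8 (Eli): course_id=1 -> matches History
  - enrollment 9 (Xander): course_id=2 -> matches Physics
All 9 rows appear; 2 have NULL course.

SQL:
SELECT a.student, b.title AS course
FROM enrollments a
LEFT JOIN courses b ON a.course_id = b.id

Result:
student | course        
--------+---------------
Julia   | Statistics    
Ivan    | NULL          
Aaron   | Physics       
Dave    | NULL          
Mia     | Linear Algebra
Dana    | Statistics    
Nate    | Linear Algebra
Eli     | History       
Xander  | Physics       
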